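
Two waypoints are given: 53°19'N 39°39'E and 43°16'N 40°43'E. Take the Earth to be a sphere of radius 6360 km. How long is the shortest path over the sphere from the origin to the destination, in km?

cos σ = sin φ₁ sin φ₂ + cos φ₁ cos φ₂ cos Δλ
      = sin(53.32°)sin(43.27°) + cos(53.32°)cos(43.27°)cos(1.07°) = 0.9846
σ = 10.075° → d = Rσ = 6360·0.17584 = 1118 km

1118 km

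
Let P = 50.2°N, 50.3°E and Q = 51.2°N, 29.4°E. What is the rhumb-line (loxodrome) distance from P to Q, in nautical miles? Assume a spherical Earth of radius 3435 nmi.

796 nmi

Rhumb course C = atan2(Δλ, Δψ) with Δψ = ln[tan(π/4+φ₂/2)/tan(π/4+φ₁/2)] = +0.0276, Δλ = -0.3648 → C = 274.32°
d = R·|Δφ| / |cos C| = 3435·0.01745 / 0.07533 = 796 nmi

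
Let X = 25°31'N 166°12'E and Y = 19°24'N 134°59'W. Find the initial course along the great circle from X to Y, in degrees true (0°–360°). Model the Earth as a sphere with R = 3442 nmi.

θ = atan2( sin Δλ·cos φ₂ ,  cos φ₁ sin φ₂ − sin φ₁ cos φ₂ cos Δλ )
  = atan2(+0.8069, +0.0894) = 83.68°

83.7°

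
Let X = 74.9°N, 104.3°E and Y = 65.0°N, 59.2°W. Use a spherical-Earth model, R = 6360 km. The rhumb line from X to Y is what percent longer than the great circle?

40.6%

Great circle: σ = 0.6928 rad → d_gc = Rσ = 4406.3 km
Rhumb: Δφ = -0.1728, Δλ = -2.8536, Δψ = -0.5144, q = Δφ/Δψ = 0.3359 → d_rh = R√(Δφ²+q²Δλ²) = 6194.4 km
Excess = (6194.4 − 4406.3) / 4406.3 = 1788.1 / 4406.3 = 40.58% ≈ 40.6%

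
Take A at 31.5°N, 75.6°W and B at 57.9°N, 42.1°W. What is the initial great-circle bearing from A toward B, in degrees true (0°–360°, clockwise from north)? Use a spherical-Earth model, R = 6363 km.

30.9°

N = sin Δλ·cos φ₂ = +0.2933;  D = cos φ₁ sin φ₂ − sin φ₁ cos φ₂ cos Δλ = +0.4908
initial course = atan2(N, D) = 30.86°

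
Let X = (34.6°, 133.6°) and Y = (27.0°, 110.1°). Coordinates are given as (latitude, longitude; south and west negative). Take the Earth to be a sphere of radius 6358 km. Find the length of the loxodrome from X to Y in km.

Rhumb course C = atan2(Δλ, Δψ) with Δψ = ln[tan(π/4+φ₂/2)/tan(π/4+φ₁/2)] = -0.1546, Δλ = -0.4102 → C = 249.34°
d = R·|Δφ| / |cos C| = 6358·0.13265 / 0.35275 = 2391 km

2391 km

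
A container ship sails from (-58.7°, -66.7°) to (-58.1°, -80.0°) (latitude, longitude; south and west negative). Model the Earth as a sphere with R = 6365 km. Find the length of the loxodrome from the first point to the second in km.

777 km

Δψ = ln[tan(π/4+φ₂/2)/tan(π/4+φ₁/2)] = +0.0200;  Δφ = +0.0105 rad,  Δλ = -0.2321 rad
q = Δφ/Δψ = 0.5240
d = R·√(Δφ² + q²Δλ²) = 6365·0.12208 = 777 km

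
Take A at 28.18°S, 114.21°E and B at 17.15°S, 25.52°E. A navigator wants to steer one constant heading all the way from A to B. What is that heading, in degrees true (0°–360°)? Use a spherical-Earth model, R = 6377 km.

Meridional parts: M(φ₁)=-0.5130, M(φ₂)=-0.3039 → ΔM = +0.2091;  Δλ = -1.5479 rad
tan C = Δλ / ΔM = -7.4044 → C = 277.69°

277.7°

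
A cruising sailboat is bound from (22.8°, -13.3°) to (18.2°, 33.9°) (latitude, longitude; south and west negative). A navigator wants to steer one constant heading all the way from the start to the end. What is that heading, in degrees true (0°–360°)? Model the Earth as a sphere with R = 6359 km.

95.9°

Meridional parts: M(φ₁)=+0.4089, M(φ₂)=+0.3231 → ΔM = -0.0857;  Δλ = +0.8238 rad
tan C = Δλ / ΔM = -9.6078 → C = 95.94°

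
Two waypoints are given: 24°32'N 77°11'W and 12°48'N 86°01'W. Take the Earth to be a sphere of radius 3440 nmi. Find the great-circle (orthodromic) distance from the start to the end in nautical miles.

865 nmi

cos σ = sin φ₁ sin φ₂ + cos φ₁ cos φ₂ cos Δλ
      = sin(24.53°)sin(12.80°) + cos(24.53°)cos(12.80°)cos(-8.83°) = 0.9686
σ = 14.400° → d = Rσ = 3440·0.25133 = 865 nmi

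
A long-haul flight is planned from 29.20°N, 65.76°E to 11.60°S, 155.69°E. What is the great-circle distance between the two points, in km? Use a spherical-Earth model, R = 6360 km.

10608 km

cos σ = sin φ₁ sin φ₂ + cos φ₁ cos φ₂ cos Δλ
      = sin(29.20°)sin(-11.60°) + cos(29.20°)cos(-11.60°)cos(89.93°) = -0.0971
σ = 95.570° → d = Rσ = 6360·1.66800 = 10608 km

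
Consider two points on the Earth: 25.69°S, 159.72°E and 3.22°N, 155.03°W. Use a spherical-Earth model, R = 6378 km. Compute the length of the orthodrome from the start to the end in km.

5842 km

cos σ = sin φ₁ sin φ₂ + cos φ₁ cos φ₂ cos Δλ
      = sin(-25.69°)sin(3.22°) + cos(-25.69°)cos(3.22°)cos(45.25°) = 0.6091
σ = 52.477° → d = Rσ = 6378·0.91590 = 5842 km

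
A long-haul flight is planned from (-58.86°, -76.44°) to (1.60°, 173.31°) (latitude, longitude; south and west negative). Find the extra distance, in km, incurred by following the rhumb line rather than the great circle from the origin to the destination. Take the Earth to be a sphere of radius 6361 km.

663 km

Great circle: cos σ = sin φ₁ sin φ₂ + cos φ₁ cos φ₂ cos Δλ,  σ = 1.7750 rad → d_gc = 11291.0 km
Rhumb line: Δψ = +1.3058, q = Δφ/Δψ = 0.8081, d_rh = R√(Δφ²+q²Δλ²) = 11954.0 km
Excess = 11954.0 − 11291.0 = 663.0 ≈ 663 km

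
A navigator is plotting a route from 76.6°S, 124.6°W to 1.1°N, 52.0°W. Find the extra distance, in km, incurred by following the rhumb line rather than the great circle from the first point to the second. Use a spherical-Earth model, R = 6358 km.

330 km

Great circle: cos σ = sin φ₁ sin φ₂ + cos φ₁ cos φ₂ cos Δλ,  σ = 1.5202 rad → d_gc = 9665.2 km
Rhumb line: Δψ = +2.1607, q = Δφ/Δψ = 0.6276, d_rh = R√(Δφ²+q²Δλ²) = 9995.4 km
Excess = 9995.4 − 9665.2 = 330.2 ≈ 330 km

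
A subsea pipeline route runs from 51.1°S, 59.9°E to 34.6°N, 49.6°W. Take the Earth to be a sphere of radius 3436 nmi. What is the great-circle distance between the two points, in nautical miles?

7671 nmi

Haversine: a = sin²(Δφ/2)+cos φ₁ cos φ₂ sin²(Δλ/2) = 0.80723;  σ = 2·atan2(√a,√(1−a))
σ = 127.913° → d = Rσ = 3436·2.23250 = 7671 nmi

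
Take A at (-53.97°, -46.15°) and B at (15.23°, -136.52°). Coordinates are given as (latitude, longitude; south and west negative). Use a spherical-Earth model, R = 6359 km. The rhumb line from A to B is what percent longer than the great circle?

Great circle: σ = 1.7886 rad → d_gc = Rσ = 11373.9 km
Rhumb: Δφ = +1.2078, Δλ = -1.5773, Δψ = +1.3923, q = Δφ/Δψ = 0.8675 → d_rh = R√(Δφ²+q²Δλ²) = 11605.4 km
Excess = (11605.4 − 11373.9) / 11373.9 = 231.5 / 11373.9 = 2.04% ≈ 2.0%

2.0%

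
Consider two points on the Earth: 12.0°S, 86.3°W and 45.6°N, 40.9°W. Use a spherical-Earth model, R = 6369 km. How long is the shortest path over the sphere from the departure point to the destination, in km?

cos σ = sin φ₁ sin φ₂ + cos φ₁ cos φ₂ cos Δλ
      = sin(-12.00°)sin(45.60°) + cos(-12.00°)cos(45.60°)cos(45.40°) = 0.3320
σ = 70.611° → d = Rσ = 6369·1.23239 = 7849 km

7849 km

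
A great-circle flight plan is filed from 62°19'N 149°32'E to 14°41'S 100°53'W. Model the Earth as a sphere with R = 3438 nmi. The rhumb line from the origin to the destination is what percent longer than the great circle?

4.9%

Great circle: σ = 1.9553 rad → d_gc = Rσ = 6722.3 nmi
Rhumb: Δφ = -1.3439, Δλ = +1.9126, Δψ = -1.6599, q = Δφ/Δψ = 0.8096 → d_rh = R√(Δφ²+q²Δλ²) = 7049.0 nmi
Excess = (7049.0 − 6722.3) / 6722.3 = 326.7 / 6722.3 = 4.86% ≈ 4.9%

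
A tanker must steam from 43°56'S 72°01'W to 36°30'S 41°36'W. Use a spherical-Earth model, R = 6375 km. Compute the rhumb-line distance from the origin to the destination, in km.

2709 km

Δψ = ln[tan(π/4+φ₂/2)/tan(π/4+φ₁/2)] = +0.1702;  Δφ = +0.1297 rad,  Δλ = +0.5309 rad
q = Δφ/Δψ = 0.7623
d = R·√(Δφ² + q²Δλ²) = 6375·0.42497 = 2709 km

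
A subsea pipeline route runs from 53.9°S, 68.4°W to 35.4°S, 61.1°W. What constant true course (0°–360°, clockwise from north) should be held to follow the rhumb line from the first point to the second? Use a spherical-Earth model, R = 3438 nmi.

Meridional parts: M(φ₁)=-1.1212, M(φ₂)=-0.6614 → ΔM = +0.4598;  Δλ = +0.1274 rad
tan C = Δλ / ΔM = +0.2771 → C = 15.49°

15.5°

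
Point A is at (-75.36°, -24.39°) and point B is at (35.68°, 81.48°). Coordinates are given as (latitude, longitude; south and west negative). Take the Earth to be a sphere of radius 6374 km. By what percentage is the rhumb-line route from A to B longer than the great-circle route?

Great circle: σ = 2.2401 rad → d_gc = Rσ = 14278.6 km
Rhumb: Δφ = +1.9380, Δλ = +1.8478, Δψ = +2.7195, q = Δφ/Δψ = 0.7126 → d_rh = R√(Δφ²+q²Δλ²) = 14934.5 km
Excess = (14934.5 − 14278.6) / 14278.6 = 655.9 / 14278.6 = 4.59% ≈ 4.6%

4.6%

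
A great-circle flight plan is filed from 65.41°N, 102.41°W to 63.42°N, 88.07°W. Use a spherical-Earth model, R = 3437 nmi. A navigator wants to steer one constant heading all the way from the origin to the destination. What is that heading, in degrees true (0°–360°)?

Δψ = ln[tan(π/4+φ₂/2)/tan(π/4+φ₁/2)] = -0.0805
Δλ = +0.2503 rad (taken the short way round)
course = atan2(Δλ, Δψ) = 107.82°

107.8°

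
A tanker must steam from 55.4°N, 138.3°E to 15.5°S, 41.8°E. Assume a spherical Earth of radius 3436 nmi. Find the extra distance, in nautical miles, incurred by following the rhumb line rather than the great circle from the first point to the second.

Great circle: cos σ = sin φ₁ sin φ₂ + cos φ₁ cos φ₂ cos Δλ,  σ = 1.8566 rad → d_gc = 6379.2 nmi
Rhumb line: Δψ = -1.4404, q = Δφ/Δψ = 0.8591, d_rh = R√(Δφ²+q²Δλ²) = 6541.9 nmi
Excess = 6541.9 − 6379.2 = 162.7 ≈ 163 nmi

163 nmi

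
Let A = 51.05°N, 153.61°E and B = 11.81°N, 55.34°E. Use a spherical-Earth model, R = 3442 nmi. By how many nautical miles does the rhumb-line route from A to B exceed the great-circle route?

238 nmi

Great circle: cos σ = sin φ₁ sin φ₂ + cos φ₁ cos φ₂ cos Δλ,  σ = 1.5001 rad → d_gc = 5163.3 nmi
Rhumb line: Δψ = -0.8319, q = Δφ/Δψ = 0.8232, d_rh = R√(Δφ²+q²Δλ²) = 5401.5 nmi
Excess = 5401.5 − 5163.3 = 238.2 ≈ 238 nmi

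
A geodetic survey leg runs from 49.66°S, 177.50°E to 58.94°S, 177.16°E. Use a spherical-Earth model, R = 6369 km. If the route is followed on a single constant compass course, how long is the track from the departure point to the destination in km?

1032 km

Rhumb course C = atan2(Δλ, Δψ) with Δψ = ln[tan(π/4+φ₂/2)/tan(π/4+φ₁/2)] = -0.2791, Δλ = -0.0059 → C = 181.22°
d = R·|Δφ| / |cos C| = 6369·0.16197 / 0.99977 = 1032 km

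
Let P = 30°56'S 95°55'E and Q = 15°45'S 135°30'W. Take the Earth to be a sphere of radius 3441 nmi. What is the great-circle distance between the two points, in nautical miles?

Haversine: a = sin²(Δφ/2)+cos φ₁ cos φ₂ sin²(Δλ/2) = 0.68767;  σ = 2·atan2(√a,√(1−a))
σ = 112.045° → d = Rσ = 3441·1.95555 = 6729 nmi

6729 nmi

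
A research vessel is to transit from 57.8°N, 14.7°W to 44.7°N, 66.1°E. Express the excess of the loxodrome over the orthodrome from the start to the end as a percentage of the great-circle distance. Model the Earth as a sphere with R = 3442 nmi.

Great circle: σ = 0.8556 rad → d_gc = Rσ = 2945.0 nmi
Rhumb: Δφ = -0.2286, Δλ = +1.4102, Δψ = -0.3686, q = Δφ/Δψ = 0.6203 → d_rh = R√(Δφ²+q²Δλ²) = 3112.0 nmi
Excess = (3112.0 − 2945.0) / 2945.0 = 167.0 / 2945.0 = 5.67% ≈ 5.7%

5.7%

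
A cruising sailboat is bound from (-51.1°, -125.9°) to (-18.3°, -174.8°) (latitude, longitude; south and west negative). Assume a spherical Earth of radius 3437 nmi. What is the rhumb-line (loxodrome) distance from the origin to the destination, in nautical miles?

Δψ = ln[tan(π/4+φ₂/2)/tan(π/4+φ₁/2)] = +0.7159;  Δφ = +0.5725 rad,  Δλ = -0.8535 rad
q = Δφ/Δψ = 0.7996
d = R·√(Δφ² + q²Δλ²) = 3437·0.89076 = 3062 nmi

3062 nmi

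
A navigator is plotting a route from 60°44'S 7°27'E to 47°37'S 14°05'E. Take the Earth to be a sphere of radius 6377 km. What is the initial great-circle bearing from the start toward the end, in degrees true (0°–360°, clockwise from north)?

19.2°

θ = atan2( sin Δλ·cos φ₂ ,  cos φ₁ sin φ₂ − sin φ₁ cos φ₂ cos Δλ )
  = atan2(+0.0779, +0.2230) = 19.25°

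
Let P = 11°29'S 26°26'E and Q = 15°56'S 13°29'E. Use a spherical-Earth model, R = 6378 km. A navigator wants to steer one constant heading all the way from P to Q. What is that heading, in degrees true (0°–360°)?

Δψ = ln[tan(π/4+φ₂/2)/tan(π/4+φ₁/2)] = -0.0800
Δλ = -0.2260 rad (taken the short way round)
course = atan2(Δλ, Δψ) = 250.52°

250.5°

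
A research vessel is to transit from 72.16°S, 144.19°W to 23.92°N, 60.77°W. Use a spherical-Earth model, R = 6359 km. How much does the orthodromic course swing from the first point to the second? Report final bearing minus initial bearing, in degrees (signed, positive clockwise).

-57.2°

Initial bearing θ₁ = atan2(sin Δλ cos φ₂, cos φ₁ sin φ₂ − sin φ₁ cos φ₂ cos Δλ) = 76.15°
Final bearing θ₂ = (initial bearing from the destination back to the start) + 180° = 18.99°
Δθ = θ₂ − θ₁ = -57.2°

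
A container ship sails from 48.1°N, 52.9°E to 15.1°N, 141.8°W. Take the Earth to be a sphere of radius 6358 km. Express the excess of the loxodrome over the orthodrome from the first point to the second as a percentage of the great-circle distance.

Great circle: σ = 2.0150 rad → d_gc = Rσ = 12811.6 km
Rhumb: Δφ = -0.5760, Δλ = +2.8850, Δψ = -0.6934, q = Δφ/Δψ = 0.8306 → d_rh = R√(Δφ²+q²Δλ²) = 15669.5 km
Excess = (15669.5 − 12811.6) / 12811.6 = 2857.9 / 12811.6 = 22.31% ≈ 22.3%

22.3%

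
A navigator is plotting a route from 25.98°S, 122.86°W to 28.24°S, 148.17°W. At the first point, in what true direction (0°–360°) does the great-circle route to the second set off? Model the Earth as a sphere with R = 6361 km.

θ = atan2( sin Δλ·cos φ₂ ,  cos φ₁ sin φ₂ − sin φ₁ cos φ₂ cos Δλ )
  = atan2(-0.3766, -0.0765) = 258.52°

258.5°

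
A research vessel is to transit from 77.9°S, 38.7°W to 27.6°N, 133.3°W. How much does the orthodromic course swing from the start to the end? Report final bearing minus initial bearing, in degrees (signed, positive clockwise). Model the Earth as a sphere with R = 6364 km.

+74.5°

Initial bearing θ₁ = atan2(sin Δλ cos φ₂, cos φ₁ sin φ₂ − sin φ₁ cos φ₂ cos Δλ) = 271.79°
Final bearing θ₂ = (initial bearing from the destination back to the start) + 180° = 346.32°
Δθ = θ₂ − θ₁ = +74.5°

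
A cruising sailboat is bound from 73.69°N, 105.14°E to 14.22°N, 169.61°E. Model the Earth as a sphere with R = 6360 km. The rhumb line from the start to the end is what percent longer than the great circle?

Great circle: σ = 1.2099 rad → d_gc = Rσ = 7695.1 km
Rhumb: Δφ = -1.0379, Δλ = +1.1252, Δψ = -1.6920, q = Δφ/Δψ = 0.6134 → d_rh = R√(Δφ²+q²Δλ²) = 7927.8 km
Excess = (7927.8 − 7695.1) / 7695.1 = 232.7 / 7695.1 = 3.02% ≈ 3.0%

3.0%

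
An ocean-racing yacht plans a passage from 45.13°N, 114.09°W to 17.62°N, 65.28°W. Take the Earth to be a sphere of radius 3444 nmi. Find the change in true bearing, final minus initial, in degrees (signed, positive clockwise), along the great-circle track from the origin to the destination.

At departure: θ₁ = atan2(sin Δλ cos φ₂, cos φ₁ sin φ₂ − sin φ₁ cos φ₂ cos Δλ) = 107.87°
At arrival: θ₂ = atan2(sin Δλ cos φ₁, −cos φ₂ sin φ₁ + sin φ₂ cos φ₁ cos Δλ) = 135.21°
Δθ = θ₂ − θ₁ = +27.3°

+27.3°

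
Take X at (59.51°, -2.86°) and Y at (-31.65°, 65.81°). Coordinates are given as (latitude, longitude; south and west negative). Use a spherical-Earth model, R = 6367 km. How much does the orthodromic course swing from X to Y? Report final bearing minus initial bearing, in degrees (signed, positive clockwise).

Initial bearing θ₁ = atan2(sin Δλ cos φ₂, cos φ₁ sin φ₂ − sin φ₁ cos φ₂ cos Δλ) = 123.91°
Final bearing θ₂ = (initial bearing from the destination back to the start) + 180° = 150.35°
Δθ = θ₂ − θ₁ = +26.4°

+26.4°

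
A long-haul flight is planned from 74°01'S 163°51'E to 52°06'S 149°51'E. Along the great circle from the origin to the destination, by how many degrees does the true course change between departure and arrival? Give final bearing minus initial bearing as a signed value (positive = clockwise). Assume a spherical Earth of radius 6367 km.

+12.7°

Initial bearing θ₁ = atan2(sin Δλ cos φ₂, cos φ₁ sin φ₂ − sin φ₁ cos φ₂ cos Δλ) = 337.33°
Final bearing θ₂ = (initial bearing from the destination back to the start) + 180° = 350.05°
Δθ = θ₂ − θ₁ = +12.7°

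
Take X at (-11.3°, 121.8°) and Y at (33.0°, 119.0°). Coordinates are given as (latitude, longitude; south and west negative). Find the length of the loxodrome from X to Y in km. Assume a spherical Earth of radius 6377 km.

4940 km

Rhumb course C = atan2(Δλ, Δψ) with Δψ = ln[tan(π/4+φ₂/2)/tan(π/4+φ₁/2)] = +0.8092, Δλ = -0.0489 → C = 356.54°
d = R·|Δφ| / |cos C| = 6377·0.77318 / 0.99818 = 4940 km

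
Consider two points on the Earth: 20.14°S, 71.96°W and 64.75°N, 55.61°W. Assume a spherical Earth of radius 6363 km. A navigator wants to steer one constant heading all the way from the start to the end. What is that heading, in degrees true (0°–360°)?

Δψ = ln[tan(π/4+φ₂/2)/tan(π/4+φ₁/2)] = +1.8552
Δλ = +0.2854 rad (taken the short way round)
course = atan2(Δλ, Δψ) = 8.74°

8.7°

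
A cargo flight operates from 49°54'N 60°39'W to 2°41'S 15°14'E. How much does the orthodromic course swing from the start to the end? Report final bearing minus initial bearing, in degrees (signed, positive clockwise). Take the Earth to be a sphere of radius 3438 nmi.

Initial bearing θ₁ = atan2(sin Δλ cos φ₂, cos φ₁ sin φ₂ − sin φ₁ cos φ₂ cos Δλ) = 102.60°
Final bearing θ₂ = (initial bearing from the destination back to the start) + 180° = 141.00°
Δθ = θ₂ − θ₁ = +38.4°

+38.4°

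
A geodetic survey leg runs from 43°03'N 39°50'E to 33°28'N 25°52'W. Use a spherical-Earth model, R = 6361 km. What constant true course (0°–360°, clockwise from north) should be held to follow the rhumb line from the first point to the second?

259.4°

Δψ = ln[tan(π/4+φ₂/2)/tan(π/4+φ₁/2)] = -0.2136
Δλ = -1.1467 rad (taken the short way round)
course = atan2(Δλ, Δψ) = 259.45°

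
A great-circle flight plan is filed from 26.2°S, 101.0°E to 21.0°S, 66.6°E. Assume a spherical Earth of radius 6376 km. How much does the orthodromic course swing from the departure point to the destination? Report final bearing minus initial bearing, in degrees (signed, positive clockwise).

Initial bearing θ₁ = atan2(sin Δλ cos φ₂, cos φ₁ sin φ₂ − sin φ₁ cos φ₂ cos Δλ) = 272.01°
Final bearing θ₂ = (initial bearing from the destination back to the start) + 180° = 286.16°
Δθ = θ₂ − θ₁ = +14.1°

+14.1°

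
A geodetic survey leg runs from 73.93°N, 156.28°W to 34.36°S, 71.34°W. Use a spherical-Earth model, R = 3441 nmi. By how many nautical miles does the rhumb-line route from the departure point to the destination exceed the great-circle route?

193 nmi

Great circle: cos σ = sin φ₁ sin φ₂ + cos φ₁ cos φ₂ cos Δλ,  σ = 2.1202 rad → d_gc = 7295.6 nmi
Rhumb line: Δψ = -2.5971, q = Δφ/Δψ = 0.7277, d_rh = R√(Δφ²+q²Δλ²) = 7488.5 nmi
Excess = 7488.5 − 7295.6 = 192.9 ≈ 193 nmi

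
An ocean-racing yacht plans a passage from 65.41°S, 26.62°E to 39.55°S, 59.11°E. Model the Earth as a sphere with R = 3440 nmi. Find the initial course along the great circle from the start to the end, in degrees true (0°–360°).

51.8°

N = sin Δλ·cos φ₂ = +0.4142;  D = cos φ₁ sin φ₂ − sin φ₁ cos φ₂ cos Δλ = +0.3264
initial course = atan2(N, D) = 51.76°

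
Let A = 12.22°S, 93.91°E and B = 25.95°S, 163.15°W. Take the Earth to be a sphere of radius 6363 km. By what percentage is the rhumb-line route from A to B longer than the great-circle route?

2.1%

Great circle: σ = 1.6752 rad → d_gc = Rσ = 10659.0 km
Rhumb: Δφ = -0.2396, Δλ = +1.7966, Δψ = -0.2543, q = Δφ/Δψ = 0.9422 → d_rh = R√(Δφ²+q²Δλ²) = 10878.9 km
Excess = (10878.9 − 10659.0) / 10659.0 = 219.9 / 10659.0 = 2.06% ≈ 2.1%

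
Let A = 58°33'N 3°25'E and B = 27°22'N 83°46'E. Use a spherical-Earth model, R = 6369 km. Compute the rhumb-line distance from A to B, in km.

Δψ = ln[tan(π/4+φ₂/2)/tan(π/4+φ₁/2)] = -0.7705;  Δφ = -0.5443 rad,  Δλ = +1.4024 rad
q = Δφ/Δψ = 0.7064
d = R·√(Δφ² + q²Δλ²) = 6369·1.13024 = 7199 km

7199 km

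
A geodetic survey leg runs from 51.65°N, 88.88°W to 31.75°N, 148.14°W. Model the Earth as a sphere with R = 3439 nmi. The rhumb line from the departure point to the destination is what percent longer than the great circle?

2.2%

Great circle: σ = 0.8198 rad → d_gc = Rσ = 2819.3 nmi
Rhumb: Δφ = -0.3473, Δλ = -1.0343, Δψ = -0.4714, q = Δφ/Δψ = 0.7368 → d_rh = R√(Δφ²+q²Δλ²) = 2880.1 nmi
Excess = (2880.1 − 2819.3) / 2819.3 = 60.8 / 2819.3 = 2.16% ≈ 2.2%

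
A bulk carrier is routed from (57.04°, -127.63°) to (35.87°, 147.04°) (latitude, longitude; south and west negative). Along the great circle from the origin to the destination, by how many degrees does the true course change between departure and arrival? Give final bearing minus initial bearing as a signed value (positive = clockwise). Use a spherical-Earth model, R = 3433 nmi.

Initial bearing θ₁ = atan2(sin Δλ cos φ₂, cos φ₁ sin φ₂ − sin φ₁ cos φ₂ cos Δλ) = 288.06°
Final bearing θ₂ = (initial bearing from the destination back to the start) + 180° = 219.66°
Δθ = θ₂ − θ₁ = -68.4°

-68.4°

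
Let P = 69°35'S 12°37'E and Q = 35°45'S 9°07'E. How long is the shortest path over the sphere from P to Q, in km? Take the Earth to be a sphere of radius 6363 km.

Haversine: a = sin²(Δφ/2)+cos φ₁ cos φ₂ sin²(Δλ/2) = 0.08493;  σ = 2·atan2(√a,√(1−a))
σ = 33.888° → d = Rσ = 6363·0.59145 = 3763 km

3763 km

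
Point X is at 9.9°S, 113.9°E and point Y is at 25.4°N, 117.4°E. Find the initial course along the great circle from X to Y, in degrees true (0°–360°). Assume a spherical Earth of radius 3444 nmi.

5.5°

θ = atan2( sin Δλ·cos φ₂ ,  cos φ₁ sin φ₂ − sin φ₁ cos φ₂ cos Δλ )
  = atan2(+0.0551, +0.5776) = 5.45°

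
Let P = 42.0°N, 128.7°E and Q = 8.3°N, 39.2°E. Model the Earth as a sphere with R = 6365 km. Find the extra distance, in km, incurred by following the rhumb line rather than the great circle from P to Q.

231 km

Great circle: cos σ = sin φ₁ sin φ₂ + cos φ₁ cos φ₂ cos Δλ,  σ = 1.4676 rad → d_gc = 9341.3 km
Rhumb line: Δψ = -0.6638, q = Δφ/Δψ = 0.8861, d_rh = R√(Δφ²+q²Δλ²) = 9572.4 km
Excess = 9572.4 − 9341.3 = 231.1 ≈ 231 km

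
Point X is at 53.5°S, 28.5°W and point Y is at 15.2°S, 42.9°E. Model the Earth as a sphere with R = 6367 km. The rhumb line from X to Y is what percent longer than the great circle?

2.5%

Great circle: σ = 1.1660 rad → d_gc = Rσ = 7423.8 km
Rhumb: Δφ = +0.6685, Δλ = +1.2462, Δψ = +0.8410, q = Δφ/Δψ = 0.7949 → d_rh = R√(Δφ²+q²Δλ²) = 7608.6 km
Excess = (7608.6 − 7423.8) / 7423.8 = 184.8 / 7423.8 = 2.49% ≈ 2.5%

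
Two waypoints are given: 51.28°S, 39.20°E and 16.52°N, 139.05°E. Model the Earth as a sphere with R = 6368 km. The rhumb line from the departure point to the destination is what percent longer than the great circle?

Great circle: σ = 1.9012 rad → d_gc = Rσ = 12107.0 km
Rhumb: Δφ = +1.1833, Δλ = +1.7427, Δψ = +1.3383, q = Δφ/Δψ = 0.8842 → d_rh = R√(Δφ²+q²Δλ²) = 12372.0 km
Excess = (12372.0 − 12107.0) / 12107.0 = 265.0 / 12107.0 = 2.19% ≈ 2.2%

2.2%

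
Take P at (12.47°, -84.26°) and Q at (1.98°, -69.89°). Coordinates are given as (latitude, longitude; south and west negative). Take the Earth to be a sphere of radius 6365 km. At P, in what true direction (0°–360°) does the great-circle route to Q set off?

125.3°

N = sin Δλ·cos φ₂ = +0.2480;  D = cos φ₁ sin φ₂ − sin φ₁ cos φ₂ cos Δλ = -0.1753
initial course = atan2(N, D) = 125.25°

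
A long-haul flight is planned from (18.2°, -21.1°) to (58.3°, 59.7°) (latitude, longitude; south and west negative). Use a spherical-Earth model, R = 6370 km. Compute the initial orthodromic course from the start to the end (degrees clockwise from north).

N = sin Δλ·cos φ₂ = +0.5187;  D = cos φ₁ sin φ₂ − sin φ₁ cos φ₂ cos Δλ = +0.7820
initial course = atan2(N, D) = 33.56°

33.6°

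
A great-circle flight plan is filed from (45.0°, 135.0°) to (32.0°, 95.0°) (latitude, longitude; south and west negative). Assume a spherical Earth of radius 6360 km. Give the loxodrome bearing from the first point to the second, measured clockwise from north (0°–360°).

247.3°

Meridional parts: M(φ₁)=+0.8814, M(φ₂)=+0.5900 → ΔM = -0.2913;  Δλ = -0.6981 rad
tan C = Δλ / ΔM = +2.3963 → C = 247.35°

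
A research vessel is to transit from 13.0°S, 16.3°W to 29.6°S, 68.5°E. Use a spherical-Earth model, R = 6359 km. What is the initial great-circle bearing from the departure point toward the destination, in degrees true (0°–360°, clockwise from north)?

118.2°

N = sin Δλ·cos φ₂ = +0.8659;  D = cos φ₁ sin φ₂ − sin φ₁ cos φ₂ cos Δλ = -0.4636
initial course = atan2(N, D) = 118.16°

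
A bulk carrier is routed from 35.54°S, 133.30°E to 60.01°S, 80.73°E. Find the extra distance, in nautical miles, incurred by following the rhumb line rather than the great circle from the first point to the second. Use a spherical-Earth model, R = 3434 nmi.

51 nmi

Great circle: cos σ = sin φ₁ sin φ₂ + cos φ₁ cos φ₂ cos Δλ,  σ = 0.7217 rad → d_gc = 2478.5 nmi
Rhumb line: Δψ = -0.6529, q = Δφ/Δψ = 0.6541, d_rh = R√(Δφ²+q²Δλ²) = 2529.5 nmi
Excess = 2529.5 − 2478.5 = 51.0 ≈ 51 nmi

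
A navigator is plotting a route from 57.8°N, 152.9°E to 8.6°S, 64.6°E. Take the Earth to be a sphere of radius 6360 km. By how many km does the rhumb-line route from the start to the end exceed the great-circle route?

294 km

Great circle: cos σ = sin φ₁ sin φ₂ + cos φ₁ cos φ₂ cos Δλ,  σ = 1.6819 rad → d_gc = 10697.1 km
Rhumb line: Δψ = -1.3933, q = Δφ/Δψ = 0.8318, d_rh = R√(Δφ²+q²Δλ²) = 10990.7 km
Excess = 10990.7 − 10697.1 = 293.6 ≈ 294 km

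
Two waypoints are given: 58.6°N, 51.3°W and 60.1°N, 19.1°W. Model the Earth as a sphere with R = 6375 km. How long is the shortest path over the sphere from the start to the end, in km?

1816 km

Haversine: a = sin²(Δφ/2)+cos φ₁ cos φ₂ sin²(Δλ/2) = 0.02014;  σ = 2·atan2(√a,√(1−a))
σ = 16.319° → d = Rσ = 6375·0.28482 = 1816 km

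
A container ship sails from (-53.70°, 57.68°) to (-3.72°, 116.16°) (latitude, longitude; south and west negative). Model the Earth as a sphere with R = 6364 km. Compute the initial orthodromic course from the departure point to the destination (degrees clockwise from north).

65.8°

N = sin Δλ·cos φ₂ = +0.8507;  D = cos φ₁ sin φ₂ − sin φ₁ cos φ₂ cos Δλ = +0.3820
initial course = atan2(N, D) = 65.81°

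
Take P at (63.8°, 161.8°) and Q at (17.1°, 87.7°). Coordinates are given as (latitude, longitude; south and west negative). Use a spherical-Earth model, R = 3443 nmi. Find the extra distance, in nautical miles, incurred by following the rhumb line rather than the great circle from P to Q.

Great circle: cos σ = sin φ₁ sin φ₂ + cos φ₁ cos φ₂ cos Δλ,  σ = 1.1816 rad → d_gc = 4068.3 nmi
Rhumb line: Δψ = -1.1550, q = Δφ/Δψ = 0.7057, d_rh = R√(Δφ²+q²Δλ²) = 4213.0 nmi
Excess = 4213.0 − 4068.3 = 144.7 ≈ 145 nmi

145 nmi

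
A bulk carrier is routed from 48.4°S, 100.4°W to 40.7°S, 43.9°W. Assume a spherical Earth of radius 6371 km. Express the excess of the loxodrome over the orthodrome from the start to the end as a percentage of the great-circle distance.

Great circle: σ = 0.6991 rad → d_gc = Rσ = 4453.7 km
Rhumb: Δφ = +0.1344, Δλ = +0.9861, Δψ = +0.1890, q = Δφ/Δψ = 0.7111 → d_rh = R√(Δφ²+q²Δλ²) = 4548.6 km
Excess = (4548.6 − 4453.7) / 4453.7 = 94.9 / 4453.7 = 2.13% ≈ 2.1%

2.1%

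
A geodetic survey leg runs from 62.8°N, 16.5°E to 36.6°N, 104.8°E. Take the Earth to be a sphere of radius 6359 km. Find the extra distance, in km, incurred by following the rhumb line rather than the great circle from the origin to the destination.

Great circle: cos σ = sin φ₁ sin φ₂ + cos φ₁ cos φ₂ cos Δλ,  σ = 0.9990 rad → d_gc = 6352.4 km
Rhumb line: Δψ = -0.7319, q = Δφ/Δψ = 0.6248, d_rh = R√(Δφ²+q²Δλ²) = 6778.6 km
Excess = 6778.6 − 6352.4 = 426.2 ≈ 426 km

426 km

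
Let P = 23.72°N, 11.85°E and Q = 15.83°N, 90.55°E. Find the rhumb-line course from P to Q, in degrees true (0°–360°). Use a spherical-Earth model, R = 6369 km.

96.1°

Meridional parts: M(φ₁)=+0.4264, M(φ₂)=+0.2799 → ΔM = -0.1465;  Δλ = +1.3736 rad
tan C = Δλ / ΔM = -9.3771 → C = 96.09°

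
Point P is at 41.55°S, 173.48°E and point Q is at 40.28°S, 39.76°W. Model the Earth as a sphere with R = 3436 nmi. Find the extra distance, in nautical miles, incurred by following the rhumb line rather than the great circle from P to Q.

Great circle: cos σ = sin φ₁ sin φ₂ + cos φ₁ cos φ₂ cos Δλ,  σ = 1.6195 rad → d_gc = 5564.6 nmi
Rhumb line: Δψ = +0.0293, q = Δφ/Δψ = 0.7556, d_rh = R√(Δφ²+q²Δλ²) = 6650.9 nmi
Excess = 6650.9 − 5564.6 = 1086.3 ≈ 1086 nmi

1086 nmi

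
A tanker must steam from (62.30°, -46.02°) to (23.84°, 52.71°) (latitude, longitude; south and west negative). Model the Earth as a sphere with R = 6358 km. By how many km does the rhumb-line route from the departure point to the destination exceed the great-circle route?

595 km

Great circle: cos σ = sin φ₁ sin φ₂ + cos φ₁ cos φ₂ cos Δλ,  σ = 1.2731 rad → d_gc = 8094.3 km
Rhumb line: Δψ = -0.9716, q = Δφ/Δψ = 0.6909, d_rh = R√(Δφ²+q²Δλ²) = 8689.7 km
Excess = 8689.7 − 8094.3 = 595.4 ≈ 595 km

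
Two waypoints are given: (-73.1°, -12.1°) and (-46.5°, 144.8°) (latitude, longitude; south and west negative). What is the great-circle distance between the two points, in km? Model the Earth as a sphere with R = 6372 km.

cos σ = sin φ₁ sin φ₂ + cos φ₁ cos φ₂ cos Δλ
      = sin(-73.10°)sin(-46.50°) + cos(-73.10°)cos(-46.50°)cos(156.90°) = 0.5100
σ = 59.337° → d = Rσ = 6372·1.03563 = 6599 km

6599 km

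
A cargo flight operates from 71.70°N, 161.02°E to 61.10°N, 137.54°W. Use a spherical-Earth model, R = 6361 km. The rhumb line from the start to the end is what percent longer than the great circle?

Great circle: σ = 0.4424 rad → d_gc = Rσ = 2814.0 km
Rhumb: Δφ = -0.1850, Δλ = +1.0723, Δψ = -0.4699, q = Δφ/Δψ = 0.3937 → d_rh = R√(Δφ²+q²Δλ²) = 2932.0 km
Excess = (2932.0 − 2814.0) / 2814.0 = 118.0 / 2814.0 = 4.19% ≈ 4.2%

4.2%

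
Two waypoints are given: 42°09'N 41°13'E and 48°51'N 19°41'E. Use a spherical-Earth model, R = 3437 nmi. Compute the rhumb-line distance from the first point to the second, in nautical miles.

Rhumb course C = atan2(Δλ, Δψ) with Δψ = ln[tan(π/4+φ₂/2)/tan(π/4+φ₁/2)] = +0.1671, Δλ = -0.3758 → C = 293.97°
d = R·|Δφ| / |cos C| = 3437·0.11694 / 0.40633 = 989 nmi

989 nmi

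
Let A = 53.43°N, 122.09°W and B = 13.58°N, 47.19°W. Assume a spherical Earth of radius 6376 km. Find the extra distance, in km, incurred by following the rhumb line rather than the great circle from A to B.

209 km

Great circle: cos σ = sin φ₁ sin φ₂ + cos φ₁ cos φ₂ cos Δλ,  σ = 1.2245 rad → d_gc = 7807.2 km
Rhumb line: Δψ = -0.8681, q = Δφ/Δψ = 0.8012, d_rh = R√(Δφ²+q²Δλ²) = 8016.3 km
Excess = 8016.3 − 7807.2 = 209.1 ≈ 209 km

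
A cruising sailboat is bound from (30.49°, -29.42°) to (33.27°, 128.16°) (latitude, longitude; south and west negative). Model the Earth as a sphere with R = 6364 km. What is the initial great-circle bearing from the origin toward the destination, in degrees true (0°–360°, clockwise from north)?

20.2°

N = sin Δλ·cos φ₂ = +0.3189;  D = cos φ₁ sin φ₂ − sin φ₁ cos φ₂ cos Δλ = +0.8649
initial course = atan2(N, D) = 20.24°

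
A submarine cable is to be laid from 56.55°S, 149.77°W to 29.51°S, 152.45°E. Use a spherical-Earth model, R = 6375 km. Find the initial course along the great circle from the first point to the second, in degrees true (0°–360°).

N = sin Δλ·cos φ₂ = -0.7363;  D = cos φ₁ sin φ₂ − sin φ₁ cos φ₂ cos Δλ = +0.1156
initial course = atan2(N, D) = 278.93°

278.9°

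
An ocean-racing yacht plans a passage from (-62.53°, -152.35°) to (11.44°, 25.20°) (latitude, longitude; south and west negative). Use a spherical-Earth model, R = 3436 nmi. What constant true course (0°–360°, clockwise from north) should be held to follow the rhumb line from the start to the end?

Δψ = ln[tan(π/4+φ₂/2)/tan(π/4+φ₁/2)] = +1.6099
Δλ = +3.0988 rad (taken the short way round)
course = atan2(Δλ, Δψ) = 62.55°

62.5°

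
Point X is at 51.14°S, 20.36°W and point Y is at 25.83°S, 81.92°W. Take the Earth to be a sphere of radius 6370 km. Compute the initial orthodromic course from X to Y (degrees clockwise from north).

θ = atan2( sin Δλ·cos φ₂ ,  cos φ₁ sin φ₂ − sin φ₁ cos φ₂ cos Δλ )
  = atan2(-0.7915, +0.0604) = 274.37°

274.4°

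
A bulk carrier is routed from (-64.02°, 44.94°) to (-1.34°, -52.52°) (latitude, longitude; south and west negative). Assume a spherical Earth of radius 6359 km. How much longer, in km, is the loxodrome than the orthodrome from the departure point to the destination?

Great circle: cos σ = sin φ₁ sin φ₂ + cos φ₁ cos φ₂ cos Δλ,  σ = 1.6066 rad → d_gc = 10216.6 km
Rhumb line: Δψ = +1.4433, q = Δφ/Δψ = 0.7580, d_rh = R√(Δφ²+q²Δλ²) = 10752.2 km
Excess = 10752.2 − 10216.6 = 535.6 ≈ 536 km

536 km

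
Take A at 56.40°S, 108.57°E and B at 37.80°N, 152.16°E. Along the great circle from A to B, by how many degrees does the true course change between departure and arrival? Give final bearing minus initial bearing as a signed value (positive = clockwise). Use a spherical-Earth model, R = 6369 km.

Initial bearing θ₁ = atan2(sin Δλ cos φ₂, cos φ₁ sin φ₂ − sin φ₁ cos φ₂ cos Δλ) = 33.73°
Final bearing θ₂ = (initial bearing from the destination back to the start) + 180° = 22.89°
Δθ = θ₂ − θ₁ = -10.8°

-10.8°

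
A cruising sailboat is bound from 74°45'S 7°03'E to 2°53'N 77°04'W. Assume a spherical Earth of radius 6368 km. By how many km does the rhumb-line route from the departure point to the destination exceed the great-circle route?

Great circle: cos σ = sin φ₁ sin φ₂ + cos φ₁ cos φ₂ cos Δλ,  σ = 1.5924 rad → d_gc = 10140.4 km
Rhumb line: Δψ = +2.0612, q = Δφ/Δψ = 0.6574, d_rh = R√(Δφ²+q²Δλ²) = 10593.3 km
Excess = 10593.3 − 10140.4 = 452.9 ≈ 453 km

453 km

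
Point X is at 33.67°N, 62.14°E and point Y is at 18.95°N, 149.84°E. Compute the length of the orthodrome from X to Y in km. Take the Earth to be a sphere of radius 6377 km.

8657 km

cos σ = sin φ₁ sin φ₂ + cos φ₁ cos φ₂ cos Δλ
      = sin(33.67°)sin(18.95°) + cos(33.67°)cos(18.95°)cos(87.70°) = 0.2116
σ = 77.782° → d = Rσ = 6377·1.35755 = 8657 km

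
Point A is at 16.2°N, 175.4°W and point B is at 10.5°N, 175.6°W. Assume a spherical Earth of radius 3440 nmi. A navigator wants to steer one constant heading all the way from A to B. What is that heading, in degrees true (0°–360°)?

Meridional parts: M(φ₁)=+0.2866, M(φ₂)=+0.1843 → ΔM = -0.1023;  Δλ = -0.0035 rad
tan C = Δλ / ΔM = +0.0341 → C = 181.95°

182.0°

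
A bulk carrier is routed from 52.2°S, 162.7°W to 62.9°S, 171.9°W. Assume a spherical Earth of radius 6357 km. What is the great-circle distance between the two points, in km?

cos σ = sin φ₁ sin φ₂ + cos φ₁ cos φ₂ cos Δλ
      = sin(-52.20°)sin(-62.90°) + cos(-52.20°)cos(-62.90°)cos(-9.20°) = 0.9790
σ = 11.757° → d = Rσ = 6357·0.20520 = 1304 km

1304 km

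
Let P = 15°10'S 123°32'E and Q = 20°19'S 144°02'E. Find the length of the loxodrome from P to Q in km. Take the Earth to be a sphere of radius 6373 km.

2245 km

Δψ = ln[tan(π/4+φ₂/2)/tan(π/4+φ₁/2)] = -0.0944;  Δφ = -0.0899 rad,  Δλ = +0.3578 rad
q = Δφ/Δψ = 0.9521
d = R·√(Δφ² + q²Δλ²) = 6373·0.35230 = 2245 km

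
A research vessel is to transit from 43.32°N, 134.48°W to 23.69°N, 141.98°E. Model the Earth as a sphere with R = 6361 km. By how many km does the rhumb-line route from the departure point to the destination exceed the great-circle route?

Great circle: cos σ = sin φ₁ sin φ₂ + cos φ₁ cos φ₂ cos Δλ,  σ = 1.2126 rad → d_gc = 7713.2 km
Rhumb line: Δψ = -0.4147, q = Δφ/Δψ = 0.8261, d_rh = R√(Δφ²+q²Δλ²) = 7965.9 km
Excess = 7965.9 − 7713.2 = 252.7 ≈ 253 km

253 km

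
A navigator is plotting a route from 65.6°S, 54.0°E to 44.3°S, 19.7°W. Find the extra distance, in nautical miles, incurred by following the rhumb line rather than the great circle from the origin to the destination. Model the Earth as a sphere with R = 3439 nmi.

Great circle: cos σ = sin φ₁ sin φ₂ + cos φ₁ cos φ₂ cos Δλ,  σ = 0.7684 rad → d_gc = 2642.6 nmi
Rhumb line: Δψ = +0.6673, q = Δφ/Δψ = 0.5571, d_rh = R√(Δφ²+q²Δλ²) = 2776.2 nmi
Excess = 2776.2 − 2642.6 = 133.6 ≈ 134 nmi

134 nmi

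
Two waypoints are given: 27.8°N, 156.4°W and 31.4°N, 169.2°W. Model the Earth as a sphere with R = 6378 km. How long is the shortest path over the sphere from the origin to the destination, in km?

1301 km

cos σ = sin φ₁ sin φ₂ + cos φ₁ cos φ₂ cos Δλ
      = sin(27.80°)sin(31.40°) + cos(27.80°)cos(31.40°)cos(-12.80°) = 0.9793
σ = 11.688° → d = Rσ = 6378·0.20400 = 1301 km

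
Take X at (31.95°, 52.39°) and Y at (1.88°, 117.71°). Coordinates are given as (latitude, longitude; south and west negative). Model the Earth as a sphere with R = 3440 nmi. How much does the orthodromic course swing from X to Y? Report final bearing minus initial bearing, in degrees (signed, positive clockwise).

+21.9°

At departure: θ₁ = atan2(sin Δλ cos φ₂, cos φ₁ sin φ₂ − sin φ₁ cos φ₂ cos Δλ) = 102.00°
At arrival: θ₂ = atan2(sin Δλ cos φ₁, −cos φ₂ sin φ₁ + sin φ₂ cos φ₁ cos Δλ) = 123.86°
Δθ = θ₂ − θ₁ = +21.9°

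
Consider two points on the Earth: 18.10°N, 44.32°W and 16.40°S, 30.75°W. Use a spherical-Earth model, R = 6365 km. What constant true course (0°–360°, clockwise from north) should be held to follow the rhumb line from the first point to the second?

Δψ = ln[tan(π/4+φ₂/2)/tan(π/4+φ₁/2)] = -0.6115
Δλ = +0.2368 rad (taken the short way round)
course = atan2(Δλ, Δψ) = 158.83°

158.8°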